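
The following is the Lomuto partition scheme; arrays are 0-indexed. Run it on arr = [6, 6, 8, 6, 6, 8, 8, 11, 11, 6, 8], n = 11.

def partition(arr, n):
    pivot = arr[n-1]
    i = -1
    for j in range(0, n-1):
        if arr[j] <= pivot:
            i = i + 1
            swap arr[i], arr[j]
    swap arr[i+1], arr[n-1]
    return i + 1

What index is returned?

8

pivot=8, i=-1
j=0: 6≤8, i=0, swap(0,0) ⇒ [6, 6, 8, 6, 6, 8, 8, 11, 11, 6, 8]
j=1: 6≤8, i=1, swap(1,1) ⇒ [6, 6, 8, 6, 6, 8, 8, 11, 11, 6, 8]
j=2: 8≤8, i=2, swap(2,2) ⇒ [6, 6, 8, 6, 6, 8, 8, 11, 11, 6, 8]
j=3: 6≤8, i=3, swap(3,3) ⇒ [6, 6, 8, 6, 6, 8, 8, 11, 11, 6, 8]
j=4: 6≤8, i=4, swap(4,4) ⇒ [6, 6, 8, 6, 6, 8, 8, 11, 11, 6, 8]
j=5: 8≤8, i=5, swap(5,5) ⇒ [6, 6, 8, 6, 6, 8, 8, 11, 11, 6, 8]
j=6: 8≤8, i=6, swap(6,6) ⇒ [6, 6, 8, 6, 6, 8, 8, 11, 11, 6, 8]
j=7: 11>8, skip
j=8: 11>8, skip
j=9: 6≤8, i=7, swap(7,9) ⇒ [6, 6, 8, 6, 6, 8, 8, 6, 11, 11, 8]
swap(8,10) ⇒ [6, 6, 8, 6, 6, 8, 8, 6, 8, 11, 11]; return 8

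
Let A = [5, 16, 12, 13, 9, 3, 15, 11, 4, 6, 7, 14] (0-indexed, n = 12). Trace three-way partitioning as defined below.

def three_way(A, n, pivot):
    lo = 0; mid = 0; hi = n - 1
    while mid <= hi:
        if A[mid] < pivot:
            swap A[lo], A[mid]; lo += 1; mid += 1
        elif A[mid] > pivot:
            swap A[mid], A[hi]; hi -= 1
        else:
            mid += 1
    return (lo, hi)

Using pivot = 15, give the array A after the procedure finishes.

[5, 14, 12, 13, 9, 3, 11, 4, 6, 7, 15, 16]

pivot = 15; lo=0, mid=0, hi=11
A[mid]=5<15: swap A[0],A[0]; lo=1,mid=1 → [5, 16, 12, 13, 9, 3, 15, 11, 4, 6, 7, 14]
A[mid]=16>15: swap A[1],A[11]; hi=10 → [5, 14, 12, 13, 9, 3, 15, 11, 4, 6, 7, 16]
A[mid]=14<15: swap A[1],A[1]; lo=2,mid=2 → [5, 14, 12, 13, 9, 3, 15, 11, 4, 6, 7, 16]
A[mid]=12<15: swap A[2],A[2]; lo=3,mid=3 → [5, 14, 12, 13, 9, 3, 15, 11, 4, 6, 7, 16]
A[mid]=13<15: swap A[3],A[3]; lo=4,mid=4 → [5, 14, 12, 13, 9, 3, 15, 11, 4, 6, 7, 16]
A[mid]=9<15: swap A[4],A[4]; lo=5,mid=5 → [5, 14, 12, 13, 9, 3, 15, 11, 4, 6, 7, 16]
A[mid]=3<15: swap A[5],A[5]; lo=6,mid=6 → [5, 14, 12, 13, 9, 3, 15, 11, 4, 6, 7, 16]
A[mid]=15=15: mid=7
A[mid]=11<15: swap A[6],A[7]; lo=7,mid=8 → [5, 14, 12, 13, 9, 3, 11, 15, 4, 6, 7, 16]
A[mid]=4<15: swap A[7],A[8]; lo=8,mid=9 → [5, 14, 12, 13, 9, 3, 11, 4, 15, 6, 7, 16]
A[mid]=6<15: swap A[8],A[9]; lo=9,mid=10 → [5, 14, 12, 13, 9, 3, 11, 4, 6, 15, 7, 16]
A[mid]=7<15: swap A[9],A[10]; lo=10,mid=11 → [5, 14, 12, 13, 9, 3, 11, 4, 6, 7, 15, 16]
end: lo=10, hi=10; A = [5, 14, 12, 13, 9, 3, 11, 4, 6, 7, 15, 16]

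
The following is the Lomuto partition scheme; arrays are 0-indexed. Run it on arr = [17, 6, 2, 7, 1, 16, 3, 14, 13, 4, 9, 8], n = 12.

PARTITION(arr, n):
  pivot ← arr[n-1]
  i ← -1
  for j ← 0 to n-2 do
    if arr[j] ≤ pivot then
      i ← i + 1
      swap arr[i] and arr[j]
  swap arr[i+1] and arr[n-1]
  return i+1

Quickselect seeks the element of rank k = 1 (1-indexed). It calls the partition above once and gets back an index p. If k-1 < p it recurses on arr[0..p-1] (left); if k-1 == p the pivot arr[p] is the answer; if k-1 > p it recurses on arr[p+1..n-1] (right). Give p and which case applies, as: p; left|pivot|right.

pivot = arr[11] = 8; i = -1
j=0: arr[0]=17 > 8 → no swap
j=1: arr[1]=6 ≤ 8 → i=0, swap arr[0],arr[1] → [6, 17, 2, 7, 1, 16, 3, 14, 13, 4, 9, 8]
j=2: arr[2]=2 ≤ 8 → i=1, swap arr[1],arr[2] → [6, 2, 17, 7, 1, 16, 3, 14, 13, 4, 9, 8]
j=3: arr[3]=7 ≤ 8 → i=2, swap arr[2],arr[3] → [6, 2, 7, 17, 1, 16, 3, 14, 13, 4, 9, 8]
j=4: arr[4]=1 ≤ 8 → i=3, swap arr[3],arr[4] → [6, 2, 7, 1, 17, 16, 3, 14, 13, 4, 9, 8]
j=5: arr[5]=16 > 8 → no swap
j=6: arr[6]=3 ≤ 8 → i=4, swap arr[4],arr[6] → [6, 2, 7, 1, 3, 16, 17, 14, 13, 4, 9, 8]
j=7: arr[7]=14 > 8 → no swap
j=8: arr[8]=13 > 8 → no swap
j=9: arr[9]=4 ≤ 8 → i=5, swap arr[5],arr[9] → [6, 2, 7, 1, 3, 4, 17, 14, 13, 16, 9, 8]
j=10: arr[10]=9 > 8 → no swap
final swap arr[6],arr[11] → [6, 2, 7, 1, 3, 4, 8, 14, 13, 16, 9, 17]; return 6
p = 6; k-1 = 0 < 6 ⇒ left

6; left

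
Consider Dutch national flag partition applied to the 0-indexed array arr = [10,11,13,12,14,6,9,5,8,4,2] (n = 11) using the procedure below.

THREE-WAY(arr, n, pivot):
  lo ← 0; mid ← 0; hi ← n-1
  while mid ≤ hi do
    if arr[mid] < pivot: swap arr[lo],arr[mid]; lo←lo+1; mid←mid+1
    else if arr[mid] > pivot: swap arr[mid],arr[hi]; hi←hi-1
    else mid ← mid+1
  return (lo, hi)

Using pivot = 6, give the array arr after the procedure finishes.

[2,4,5,6,14,9,12,8,13,11,10]

pivot = 6; lo=0, mid=0, hi=10
arr[mid]=10>6: swap arr[0],arr[10]; hi=9 → [2,11,13,12,14,6,9,5,8,4,10]
arr[mid]=2<6: swap arr[0],arr[0]; lo=1,mid=1 → [2,11,13,12,14,6,9,5,8,4,10]
arr[mid]=11>6: swap arr[1],arr[9]; hi=8 → [2,4,13,12,14,6,9,5,8,11,10]
arr[mid]=4<6: swap arr[1],arr[1]; lo=2,mid=2 → [2,4,13,12,14,6,9,5,8,11,10]
arr[mid]=13>6: swap arr[2],arr[8]; hi=7 → [2,4,8,12,14,6,9,5,13,11,10]
arr[mid]=8>6: swap arr[2],arr[7]; hi=6 → [2,4,5,12,14,6,9,8,13,11,10]
arr[mid]=5<6: swap arr[2],arr[2]; lo=3,mid=3 → [2,4,5,12,14,6,9,8,13,11,10]
arr[mid]=12>6: swap arr[3],arr[6]; hi=5 → [2,4,5,9,14,6,12,8,13,11,10]
arr[mid]=9>6: swap arr[3],arr[5]; hi=4 → [2,4,5,6,14,9,12,8,13,11,10]
arr[mid]=6=6: mid=4
arr[mid]=14>6: swap arr[4],arr[4]; hi=3 → [2,4,5,6,14,9,12,8,13,11,10]
end: lo=3, hi=3; arr = [2,4,5,6,14,9,12,8,13,11,10]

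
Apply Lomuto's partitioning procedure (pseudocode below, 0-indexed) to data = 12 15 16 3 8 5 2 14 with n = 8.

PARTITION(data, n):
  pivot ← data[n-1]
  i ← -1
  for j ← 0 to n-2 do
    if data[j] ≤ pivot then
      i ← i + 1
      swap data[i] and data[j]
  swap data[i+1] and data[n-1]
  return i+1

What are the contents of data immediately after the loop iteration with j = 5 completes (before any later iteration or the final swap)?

12 3 8 5 16 15 2 14

pivot = data[7] = 14; i = -1
j=0: data[0]=12 ≤ 14 → i=0, swap data[0],data[0] (no change) → 12 15 16 3 8 5 2 14
j=1: data[1]=15 > 14 → no swap
j=2: data[2]=16 > 14 → no swap
j=3: data[3]=3 ≤ 14 → i=1, swap data[1],data[3] → 12 3 16 15 8 5 2 14
j=4: data[4]=8 ≤ 14 → i=2, swap data[2],data[4] → 12 3 8 15 16 5 2 14
j=5: data[5]=5 ≤ 14 → i=3, swap data[3],data[5] → 12 3 8 5 16 15 2 14
(after j=5) data = 12 3 8 5 16 15 2 14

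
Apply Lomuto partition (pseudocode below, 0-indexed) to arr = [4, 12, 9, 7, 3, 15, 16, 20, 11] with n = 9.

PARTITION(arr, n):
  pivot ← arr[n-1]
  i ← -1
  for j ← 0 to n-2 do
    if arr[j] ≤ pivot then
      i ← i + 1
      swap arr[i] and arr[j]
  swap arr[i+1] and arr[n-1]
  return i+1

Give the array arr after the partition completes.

pivot=11, i=-1
j=0: 4≤11, i=0, swap(0,0) ⇒ [4, 12, 9, 7, 3, 15, 16, 20, 11]
j=1: 12>11, skip
j=2: 9≤11, i=1, swap(1,2) ⇒ [4, 9, 12, 7, 3, 15, 16, 20, 11]
j=3: 7≤11, i=2, swap(2,3) ⇒ [4, 9, 7, 12, 3, 15, 16, 20, 11]
j=4: 3≤11, i=3, swap(3,4) ⇒ [4, 9, 7, 3, 12, 15, 16, 20, 11]
j=5: 15>11, skip
j=6: 16>11, skip
j=7: 20>11, skip
swap(4,8) ⇒ [4, 9, 7, 3, 11, 15, 16, 20, 12]; return 4

[4, 9, 7, 3, 11, 15, 16, 20, 12]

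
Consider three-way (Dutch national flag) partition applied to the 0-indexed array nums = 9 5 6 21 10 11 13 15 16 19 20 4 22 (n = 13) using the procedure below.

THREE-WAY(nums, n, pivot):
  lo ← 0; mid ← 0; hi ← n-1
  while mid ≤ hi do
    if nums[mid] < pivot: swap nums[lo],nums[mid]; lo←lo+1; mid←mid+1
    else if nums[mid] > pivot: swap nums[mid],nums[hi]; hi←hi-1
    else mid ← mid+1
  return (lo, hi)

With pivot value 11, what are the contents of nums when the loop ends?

9 5 6 4 10 11 15 16 19 20 13 22 21

lo=0 mid=0 hi=12
9<11: swap(0,0), lo=1 mid=1 ⇒ 9 5 6 21 10 11 13 15 16 19 20 4 22
5<11: swap(1,1), lo=2 mid=2 ⇒ 9 5 6 21 10 11 13 15 16 19 20 4 22
6<11: swap(2,2), lo=3 mid=3 ⇒ 9 5 6 21 10 11 13 15 16 19 20 4 22
21>11: swap(3,12), hi=11 ⇒ 9 5 6 22 10 11 13 15 16 19 20 4 21
22>11: swap(3,11), hi=10 ⇒ 9 5 6 4 10 11 13 15 16 19 20 22 21
4<11: swap(3,3), lo=4 mid=4 ⇒ 9 5 6 4 10 11 13 15 16 19 20 22 21
10<11: swap(4,4), lo=5 mid=5 ⇒ 9 5 6 4 10 11 13 15 16 19 20 22 21
11=11: mid=6
13>11: swap(6,10), hi=9 ⇒ 9 5 6 4 10 11 20 15 16 19 13 22 21
20>11: swap(6,9), hi=8 ⇒ 9 5 6 4 10 11 19 15 16 20 13 22 21
19>11: swap(6,8), hi=7 ⇒ 9 5 6 4 10 11 16 15 19 20 13 22 21
16>11: swap(6,7), hi=6 ⇒ 9 5 6 4 10 11 15 16 19 20 13 22 21
15>11: swap(6,6), hi=5 ⇒ 9 5 6 4 10 11 15 16 19 20 13 22 21
done. lo=5 hi=5; nums=9 5 6 4 10 11 15 16 19 20 13 22 21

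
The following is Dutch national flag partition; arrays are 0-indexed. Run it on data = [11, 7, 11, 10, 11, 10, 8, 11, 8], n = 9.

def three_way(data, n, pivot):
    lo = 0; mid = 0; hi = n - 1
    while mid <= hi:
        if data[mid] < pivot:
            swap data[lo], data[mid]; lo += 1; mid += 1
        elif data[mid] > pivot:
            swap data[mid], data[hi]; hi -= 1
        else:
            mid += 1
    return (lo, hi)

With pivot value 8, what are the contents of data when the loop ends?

[7, 8, 8, 11, 10, 10, 11, 11, 11]

pivot = 8; lo=0, mid=0, hi=8
data[mid]=11>8: swap data[0],data[8]; hi=7 → [8, 7, 11, 10, 11, 10, 8, 11, 11]
data[mid]=8=8: mid=1
data[mid]=7<8: swap data[0],data[1]; lo=1,mid=2 → [7, 8, 11, 10, 11, 10, 8, 11, 11]
data[mid]=11>8: swap data[2],data[7]; hi=6 → [7, 8, 11, 10, 11, 10, 8, 11, 11]
data[mid]=11>8: swap data[2],data[6]; hi=5 → [7, 8, 8, 10, 11, 10, 11, 11, 11]
data[mid]=8=8: mid=3
data[mid]=10>8: swap data[3],data[5]; hi=4 → [7, 8, 8, 10, 11, 10, 11, 11, 11]
data[mid]=10>8: swap data[3],data[4]; hi=3 → [7, 8, 8, 11, 10, 10, 11, 11, 11]
data[mid]=11>8: swap data[3],data[3]; hi=2 → [7, 8, 8, 11, 10, 10, 11, 11, 11]
end: lo=1, hi=2; data = [7, 8, 8, 11, 10, 10, 11, 11, 11]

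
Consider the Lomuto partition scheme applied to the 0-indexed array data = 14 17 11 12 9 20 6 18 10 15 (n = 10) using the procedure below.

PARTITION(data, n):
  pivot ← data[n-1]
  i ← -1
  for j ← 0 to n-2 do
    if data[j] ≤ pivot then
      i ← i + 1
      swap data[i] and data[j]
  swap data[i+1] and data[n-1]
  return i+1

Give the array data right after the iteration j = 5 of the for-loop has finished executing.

pivot = data[9] = 15; i = -1
j=0: data[0]=14 ≤ 15 → i=0, swap data[0],data[0] (no change) → 14 17 11 12 9 20 6 18 10 15
j=1: data[1]=17 > 15 → no swap
j=2: data[2]=11 ≤ 15 → i=1, swap data[1],data[2] → 14 11 17 12 9 20 6 18 10 15
j=3: data[3]=12 ≤ 15 → i=2, swap data[2],data[3] → 14 11 12 17 9 20 6 18 10 15
j=4: data[4]=9 ≤ 15 → i=3, swap data[3],data[4] → 14 11 12 9 17 20 6 18 10 15
j=5: data[5]=20 > 15 → no swap
(after j=5) data = 14 11 12 9 17 20 6 18 10 15

14 11 12 9 17 20 6 18 10 15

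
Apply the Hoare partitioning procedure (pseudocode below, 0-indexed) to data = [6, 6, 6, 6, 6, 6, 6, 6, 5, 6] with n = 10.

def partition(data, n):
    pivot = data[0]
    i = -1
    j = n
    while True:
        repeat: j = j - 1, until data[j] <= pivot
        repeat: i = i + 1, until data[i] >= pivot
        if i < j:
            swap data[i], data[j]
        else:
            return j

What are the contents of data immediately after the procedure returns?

pivot = data[0] = 6; i = -1, j = 10
j→9 (data[9]=6≤6), i→0 (data[0]=6≥6); i<j, swap → [6, 6, 6, 6, 6, 6, 6, 6, 5, 6]
j→8 (data[8]=5≤6), i→1 (data[1]=6≥6); i<j, swap → [6, 5, 6, 6, 6, 6, 6, 6, 6, 6]
j→7 (data[7]=6≤6), i→2 (data[2]=6≥6); i<j, swap → [6, 5, 6, 6, 6, 6, 6, 6, 6, 6]
j→6 (data[6]=6≤6), i→3 (data[3]=6≥6); i<j, swap → [6, 5, 6, 6, 6, 6, 6, 6, 6, 6]
j→5 (data[5]=6≤6), i→4 (data[4]=6≥6); i<j, swap → [6, 5, 6, 6, 6, 6, 6, 6, 6, 6]
j→4, i→5; i≥j, return j=4. data = [6, 5, 6, 6, 6, 6, 6, 6, 6, 6]

[6, 5, 6, 6, 6, 6, 6, 6, 6, 6]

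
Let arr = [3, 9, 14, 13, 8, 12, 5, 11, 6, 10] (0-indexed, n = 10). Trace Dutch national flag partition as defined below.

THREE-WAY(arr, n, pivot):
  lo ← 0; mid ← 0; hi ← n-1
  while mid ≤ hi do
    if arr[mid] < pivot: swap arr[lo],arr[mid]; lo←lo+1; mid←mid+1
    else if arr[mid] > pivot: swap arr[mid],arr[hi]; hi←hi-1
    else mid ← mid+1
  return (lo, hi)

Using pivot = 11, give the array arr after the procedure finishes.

pivot = 11; lo=0, mid=0, hi=9
arr[mid]=3<11: swap arr[0],arr[0]; lo=1,mid=1 → [3, 9, 14, 13, 8, 12, 5, 11, 6, 10]
arr[mid]=9<11: swap arr[1],arr[1]; lo=2,mid=2 → [3, 9, 14, 13, 8, 12, 5, 11, 6, 10]
arr[mid]=14>11: swap arr[2],arr[9]; hi=8 → [3, 9, 10, 13, 8, 12, 5, 11, 6, 14]
arr[mid]=10<11: swap arr[2],arr[2]; lo=3,mid=3 → [3, 9, 10, 13, 8, 12, 5, 11, 6, 14]
arr[mid]=13>11: swap arr[3],arr[8]; hi=7 → [3, 9, 10, 6, 8, 12, 5, 11, 13, 14]
arr[mid]=6<11: swap arr[3],arr[3]; lo=4,mid=4 → [3, 9, 10, 6, 8, 12, 5, 11, 13, 14]
arr[mid]=8<11: swap arr[4],arr[4]; lo=5,mid=5 → [3, 9, 10, 6, 8, 12, 5, 11, 13, 14]
arr[mid]=12>11: swap arr[5],arr[7]; hi=6 → [3, 9, 10, 6, 8, 11, 5, 12, 13, 14]
arr[mid]=11=11: mid=6
arr[mid]=5<11: swap arr[5],arr[6]; lo=6,mid=7 → [3, 9, 10, 6, 8, 5, 11, 12, 13, 14]
end: lo=6, hi=6; arr = [3, 9, 10, 6, 8, 5, 11, 12, 13, 14]

[3, 9, 10, 6, 8, 5, 11, 12, 13, 14]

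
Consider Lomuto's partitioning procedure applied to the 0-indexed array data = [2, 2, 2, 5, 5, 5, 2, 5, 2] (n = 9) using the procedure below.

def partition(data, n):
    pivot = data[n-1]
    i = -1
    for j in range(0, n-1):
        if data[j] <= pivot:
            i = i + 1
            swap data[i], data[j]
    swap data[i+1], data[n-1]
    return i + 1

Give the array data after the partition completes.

pivot = data[8] = 2; i = -1
j=0: data[0]=2 ≤ 2 → i=0, swap data[0],data[0] (no change) → [2, 2, 2, 5, 5, 5, 2, 5, 2]
j=1: data[1]=2 ≤ 2 → i=1, swap data[1],data[1] (no change) → [2, 2, 2, 5, 5, 5, 2, 5, 2]
j=2: data[2]=2 ≤ 2 → i=2, swap data[2],data[2] (no change) → [2, 2, 2, 5, 5, 5, 2, 5, 2]
j=3: data[3]=5 > 2 → no swap
j=4: data[4]=5 > 2 → no swap
j=5: data[5]=5 > 2 → no swap
j=6: data[6]=2 ≤ 2 → i=3, swap data[3],data[6] → [2, 2, 2, 2, 5, 5, 5, 5, 2]
j=7: data[7]=5 > 2 → no swap
final swap data[4],data[8] → [2, 2, 2, 2, 2, 5, 5, 5, 5]; return 4

[2, 2, 2, 2, 2, 5, 5, 5, 5]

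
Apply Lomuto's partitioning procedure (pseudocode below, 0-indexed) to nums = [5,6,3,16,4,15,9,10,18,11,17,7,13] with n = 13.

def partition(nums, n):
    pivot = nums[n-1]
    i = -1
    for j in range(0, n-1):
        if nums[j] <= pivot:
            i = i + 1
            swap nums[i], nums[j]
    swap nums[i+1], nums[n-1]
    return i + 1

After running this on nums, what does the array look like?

pivot = nums[12] = 13; i = -1
j=0: nums[0]=5 ≤ 13 → i=0, swap nums[0],nums[0] (no change) → [5,6,3,16,4,15,9,10,18,11,17,7,13]
j=1: nums[1]=6 ≤ 13 → i=1, swap nums[1],nums[1] (no change) → [5,6,3,16,4,15,9,10,18,11,17,7,13]
j=2: nums[2]=3 ≤ 13 → i=2, swap nums[2],nums[2] (no change) → [5,6,3,16,4,15,9,10,18,11,17,7,13]
j=3: nums[3]=16 > 13 → no swap
j=4: nums[4]=4 ≤ 13 → i=3, swap nums[3],nums[4] → [5,6,3,4,16,15,9,10,18,11,17,7,13]
j=5: nums[5]=15 > 13 → no swap
j=6: nums[6]=9 ≤ 13 → i=4, swap nums[4],nums[6] → [5,6,3,4,9,15,16,10,18,11,17,7,13]
j=7: nums[7]=10 ≤ 13 → i=5, swap nums[5],nums[7] → [5,6,3,4,9,10,16,15,18,11,17,7,13]
j=8: nums[8]=18 > 13 → no swap
j=9: nums[9]=11 ≤ 13 → i=6, swap nums[6],nums[9] → [5,6,3,4,9,10,11,15,18,16,17,7,13]
j=10: nums[10]=17 > 13 → no swap
j=11: nums[11]=7 ≤ 13 → i=7, swap nums[7],nums[11] → [5,6,3,4,9,10,11,7,18,16,17,15,13]
final swap nums[8],nums[12] → [5,6,3,4,9,10,11,7,13,16,17,15,18]; return 8

[5,6,3,4,9,10,11,7,13,16,17,15,18]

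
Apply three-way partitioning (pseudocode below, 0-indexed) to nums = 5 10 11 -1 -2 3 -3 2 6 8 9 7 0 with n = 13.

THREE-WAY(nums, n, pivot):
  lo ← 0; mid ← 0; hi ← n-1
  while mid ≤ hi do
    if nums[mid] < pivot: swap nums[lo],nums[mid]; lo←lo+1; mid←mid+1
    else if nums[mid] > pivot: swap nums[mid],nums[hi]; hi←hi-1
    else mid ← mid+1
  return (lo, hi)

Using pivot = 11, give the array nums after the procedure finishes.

pivot = 11; lo=0, mid=0, hi=12
nums[mid]=5<11: swap nums[0],nums[0]; lo=1,mid=1 → 5 10 11 -1 -2 3 -3 2 6 8 9 7 0
nums[mid]=10<11: swap nums[1],nums[1]; lo=2,mid=2 → 5 10 11 -1 -2 3 -3 2 6 8 9 7 0
nums[mid]=11=11: mid=3
nums[mid]=-1<11: swap nums[2],nums[3]; lo=3,mid=4 → 5 10 -1 11 -2 3 -3 2 6 8 9 7 0
nums[mid]=-2<11: swap nums[3],nums[4]; lo=4,mid=5 → 5 10 -1 -2 11 3 -3 2 6 8 9 7 0
nums[mid]=3<11: swap nums[4],nums[5]; lo=5,mid=6 → 5 10 -1 -2 3 11 -3 2 6 8 9 7 0
nums[mid]=-3<11: swap nums[5],nums[6]; lo=6,mid=7 → 5 10 -1 -2 3 -3 11 2 6 8 9 7 0
nums[mid]=2<11: swap nums[6],nums[7]; lo=7,mid=8 → 5 10 -1 -2 3 -3 2 11 6 8 9 7 0
nums[mid]=6<11: swap nums[7],nums[8]; lo=8,mid=9 → 5 10 -1 -2 3 -3 2 6 11 8 9 7 0
nums[mid]=8<11: swap nums[8],nums[9]; lo=9,mid=10 → 5 10 -1 -2 3 -3 2 6 8 11 9 7 0
nums[mid]=9<11: swap nums[9],nums[10]; lo=10,mid=11 → 5 10 -1 -2 3 -3 2 6 8 9 11 7 0
nums[mid]=7<11: swap nums[10],nums[11]; lo=11,mid=12 → 5 10 -1 -2 3 -3 2 6 8 9 7 11 0
nums[mid]=0<11: swap nums[11],nums[12]; lo=12,mid=13 → 5 10 -1 -2 3 -3 2 6 8 9 7 0 11
end: lo=12, hi=12; nums = 5 10 -1 -2 3 -3 2 6 8 9 7 0 11

5 10 -1 -2 3 -3 2 6 8 9 7 0 11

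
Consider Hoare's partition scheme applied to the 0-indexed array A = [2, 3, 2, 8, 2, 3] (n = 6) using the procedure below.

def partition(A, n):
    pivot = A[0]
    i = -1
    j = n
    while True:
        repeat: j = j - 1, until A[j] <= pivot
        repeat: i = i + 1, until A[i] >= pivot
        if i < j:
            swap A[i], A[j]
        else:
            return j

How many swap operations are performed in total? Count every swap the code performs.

2

pivot = A[0] = 2; i = -1, j = 6
j→4 (A[4]=2≤2), i→0 (A[0]=2≥2); i<j, swap → [2, 3, 2, 8, 2, 3]
j→2 (A[2]=2≤2), i→1 (A[1]=3≥2); i<j, swap → [2, 2, 3, 8, 2, 3]
j→1, i→2; i≥j, return j=1. A = [2, 2, 3, 8, 2, 3]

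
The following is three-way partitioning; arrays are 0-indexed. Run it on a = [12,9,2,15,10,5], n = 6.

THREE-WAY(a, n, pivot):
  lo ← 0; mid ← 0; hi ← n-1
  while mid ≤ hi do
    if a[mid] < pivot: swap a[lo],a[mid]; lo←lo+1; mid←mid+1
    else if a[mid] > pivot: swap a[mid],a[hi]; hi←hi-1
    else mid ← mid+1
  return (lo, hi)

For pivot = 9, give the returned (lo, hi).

(2, 2)

pivot = 9; lo=0, mid=0, hi=5
a[mid]=12>9: swap a[0],a[5]; hi=4 → [5,9,2,15,10,12]
a[mid]=5<9: swap a[0],a[0]; lo=1,mid=1 → [5,9,2,15,10,12]
a[mid]=9=9: mid=2
a[mid]=2<9: swap a[1],a[2]; lo=2,mid=3 → [5,2,9,15,10,12]
a[mid]=15>9: swap a[3],a[4]; hi=3 → [5,2,9,10,15,12]
a[mid]=10>9: swap a[3],a[3]; hi=2 → [5,2,9,10,15,12]
end: lo=2, hi=2; a = [5,2,9,10,15,12]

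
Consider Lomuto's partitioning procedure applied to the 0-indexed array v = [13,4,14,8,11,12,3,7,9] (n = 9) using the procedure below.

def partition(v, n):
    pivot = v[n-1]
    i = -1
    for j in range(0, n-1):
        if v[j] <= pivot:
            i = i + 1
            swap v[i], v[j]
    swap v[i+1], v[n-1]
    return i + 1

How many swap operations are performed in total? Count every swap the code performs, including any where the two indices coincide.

pivot = v[8] = 9; i = -1
j=0: v[0]=13 > 9 → no swap
j=1: v[1]=4 ≤ 9 → i=0, swap v[0],v[1] → [4,13,14,8,11,12,3,7,9]
j=2: v[2]=14 > 9 → no swap
j=3: v[3]=8 ≤ 9 → i=1, swap v[1],v[3] → [4,8,14,13,11,12,3,7,9]
j=4: v[4]=11 > 9 → no swap
j=5: v[5]=12 > 9 → no swap
j=6: v[6]=3 ≤ 9 → i=2, swap v[2],v[6] → [4,8,3,13,11,12,14,7,9]
j=7: v[7]=7 ≤ 9 → i=3, swap v[3],v[7] → [4,8,3,7,11,12,14,13,9]
final swap v[4],v[8] → [4,8,3,7,9,12,14,13,11]; return 4

5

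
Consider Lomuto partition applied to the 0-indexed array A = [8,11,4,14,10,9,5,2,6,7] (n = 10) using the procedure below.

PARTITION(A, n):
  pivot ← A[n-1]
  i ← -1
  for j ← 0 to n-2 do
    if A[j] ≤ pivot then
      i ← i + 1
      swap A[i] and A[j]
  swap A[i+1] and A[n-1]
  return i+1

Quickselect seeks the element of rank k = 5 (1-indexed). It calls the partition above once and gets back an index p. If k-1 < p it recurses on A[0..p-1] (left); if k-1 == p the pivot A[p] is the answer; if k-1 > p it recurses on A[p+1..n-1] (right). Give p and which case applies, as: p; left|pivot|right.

pivot=7, i=-1
j=0: 8>7, skip
j=1: 11>7, skip
j=2: 4≤7, i=0, swap(0,2) ⇒ [4,11,8,14,10,9,5,2,6,7]
j=3: 14>7, skip
j=4: 10>7, skip
j=5: 9>7, skip
j=6: 5≤7, i=1, swap(1,6) ⇒ [4,5,8,14,10,9,11,2,6,7]
j=7: 2≤7, i=2, swap(2,7) ⇒ [4,5,2,14,10,9,11,8,6,7]
j=8: 6≤7, i=3, swap(3,8) ⇒ [4,5,2,6,10,9,11,8,14,7]
swap(4,9) ⇒ [4,5,2,6,7,9,11,8,14,10]; return 4
p = 4; k-1 = 4 == 4 ⇒ pivot

4; pivot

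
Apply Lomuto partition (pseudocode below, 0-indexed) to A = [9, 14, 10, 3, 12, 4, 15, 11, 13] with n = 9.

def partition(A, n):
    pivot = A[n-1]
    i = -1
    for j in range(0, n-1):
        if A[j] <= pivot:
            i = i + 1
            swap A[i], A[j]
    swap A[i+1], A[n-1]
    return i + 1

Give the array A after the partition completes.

pivot = A[8] = 13; i = -1
j=0: A[0]=9 ≤ 13 → i=0, swap A[0],A[0] (no change) → [9, 14, 10, 3, 12, 4, 15, 11, 13]
j=1: A[1]=14 > 13 → no swap
j=2: A[2]=10 ≤ 13 → i=1, swap A[1],A[2] → [9, 10, 14, 3, 12, 4, 15, 11, 13]
j=3: A[3]=3 ≤ 13 → i=2, swap A[2],A[3] → [9, 10, 3, 14, 12, 4, 15, 11, 13]
j=4: A[4]=12 ≤ 13 → i=3, swap A[3],A[4] → [9, 10, 3, 12, 14, 4, 15, 11, 13]
j=5: A[5]=4 ≤ 13 → i=4, swap A[4],A[5] → [9, 10, 3, 12, 4, 14, 15, 11, 13]
j=6: A[6]=15 > 13 → no swap
j=7: A[7]=11 ≤ 13 → i=5, swap A[5],A[7] → [9, 10, 3, 12, 4, 11, 15, 14, 13]
final swap A[6],A[8] → [9, 10, 3, 12, 4, 11, 13, 14, 15]; return 6

[9, 10, 3, 12, 4, 11, 13, 14, 15]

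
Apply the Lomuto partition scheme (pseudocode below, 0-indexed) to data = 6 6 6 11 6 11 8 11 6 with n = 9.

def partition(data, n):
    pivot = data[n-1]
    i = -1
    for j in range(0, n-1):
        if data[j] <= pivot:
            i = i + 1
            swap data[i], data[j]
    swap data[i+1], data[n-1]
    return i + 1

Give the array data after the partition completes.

pivot=6, i=-1
j=0: 6≤6, i=0, swap(0,0) ⇒ 6 6 6 11 6 11 8 11 6
j=1: 6≤6, i=1, swap(1,1) ⇒ 6 6 6 11 6 11 8 11 6
j=2: 6≤6, i=2, swap(2,2) ⇒ 6 6 6 11 6 11 8 11 6
j=3: 11>6, skip
j=4: 6≤6, i=3, swap(3,4) ⇒ 6 6 6 6 11 11 8 11 6
j=5: 11>6, skip
j=6: 8>6, skip
j=7: 11>6, skip
swap(4,8) ⇒ 6 6 6 6 6 11 8 11 11; return 4

6 6 6 6 6 11 8 11 11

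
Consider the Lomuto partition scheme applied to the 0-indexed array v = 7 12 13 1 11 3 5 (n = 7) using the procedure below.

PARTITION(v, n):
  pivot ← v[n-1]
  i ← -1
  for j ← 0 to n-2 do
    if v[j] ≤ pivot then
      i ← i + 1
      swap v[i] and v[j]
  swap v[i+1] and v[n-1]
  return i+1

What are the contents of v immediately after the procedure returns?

1 3 5 7 11 12 13

pivot=5, i=-1
j=0: 7>5, skip
j=1: 12>5, skip
j=2: 13>5, skip
j=3: 1≤5, i=0, swap(0,3) ⇒ 1 12 13 7 11 3 5
j=4: 11>5, skip
j=5: 3≤5, i=1, swap(1,5) ⇒ 1 3 13 7 11 12 5
swap(2,6) ⇒ 1 3 5 7 11 12 13; return 2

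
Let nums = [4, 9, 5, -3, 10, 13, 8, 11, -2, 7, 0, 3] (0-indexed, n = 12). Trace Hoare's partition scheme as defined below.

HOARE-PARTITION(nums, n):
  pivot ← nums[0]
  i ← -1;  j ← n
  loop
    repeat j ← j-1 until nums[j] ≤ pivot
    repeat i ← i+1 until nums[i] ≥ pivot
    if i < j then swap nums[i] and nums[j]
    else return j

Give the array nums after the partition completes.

[3, 0, -2, -3, 10, 13, 8, 11, 5, 7, 9, 4]

pivot=4
j stops at 11 (3), i stops at 0 (4); swap ⇒ [3, 9, 5, -3, 10, 13, 8, 11, -2, 7, 0, 4]
j stops at 10 (0), i stops at 1 (9); swap ⇒ [3, 0, 5, -3, 10, 13, 8, 11, -2, 7, 9, 4]
j stops at 8 (-2), i stops at 2 (5); swap ⇒ [3, 0, -2, -3, 10, 13, 8, 11, 5, 7, 9, 4]
j stops at 3, i stops at 4; i≥j ⇒ return 3. nums=[3, 0, -2, -3, 10, 13, 8, 11, 5, 7, 9, 4]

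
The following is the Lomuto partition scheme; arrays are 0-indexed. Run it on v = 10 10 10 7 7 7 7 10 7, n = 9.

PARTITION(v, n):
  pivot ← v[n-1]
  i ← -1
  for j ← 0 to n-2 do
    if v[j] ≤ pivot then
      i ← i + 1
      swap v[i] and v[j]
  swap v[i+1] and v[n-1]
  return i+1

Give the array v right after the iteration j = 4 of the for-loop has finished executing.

7 7 10 10 10 7 7 10 7

pivot = v[8] = 7; i = -1
j=0: v[0]=10 > 7 → no swap
j=1: v[1]=10 > 7 → no swap
j=2: v[2]=10 > 7 → no swap
j=3: v[3]=7 ≤ 7 → i=0, swap v[0],v[3] → 7 10 10 10 7 7 7 10 7
j=4: v[4]=7 ≤ 7 → i=1, swap v[1],v[4] → 7 7 10 10 10 7 7 10 7
(after j=4) v = 7 7 10 10 10 7 7 10 7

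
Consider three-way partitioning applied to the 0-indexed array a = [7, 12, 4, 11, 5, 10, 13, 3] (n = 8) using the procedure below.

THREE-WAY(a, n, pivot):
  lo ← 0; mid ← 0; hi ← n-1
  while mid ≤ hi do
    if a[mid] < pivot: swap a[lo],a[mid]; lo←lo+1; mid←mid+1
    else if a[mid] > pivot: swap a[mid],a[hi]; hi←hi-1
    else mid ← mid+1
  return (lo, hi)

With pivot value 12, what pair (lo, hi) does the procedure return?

pivot = 12; lo=0, mid=0, hi=7
a[mid]=7<12: swap a[0],a[0]; lo=1,mid=1 → [7, 12, 4, 11, 5, 10, 13, 3]
a[mid]=12=12: mid=2
a[mid]=4<12: swap a[1],a[2]; lo=2,mid=3 → [7, 4, 12, 11, 5, 10, 13, 3]
a[mid]=11<12: swap a[2],a[3]; lo=3,mid=4 → [7, 4, 11, 12, 5, 10, 13, 3]
a[mid]=5<12: swap a[3],a[4]; lo=4,mid=5 → [7, 4, 11, 5, 12, 10, 13, 3]
a[mid]=10<12: swap a[4],a[5]; lo=5,mid=6 → [7, 4, 11, 5, 10, 12, 13, 3]
a[mid]=13>12: swap a[6],a[7]; hi=6 → [7, 4, 11, 5, 10, 12, 3, 13]
a[mid]=3<12: swap a[5],a[6]; lo=6,mid=7 → [7, 4, 11, 5, 10, 3, 12, 13]
end: lo=6, hi=6; a = [7, 4, 11, 5, 10, 3, 12, 13]

(6, 6)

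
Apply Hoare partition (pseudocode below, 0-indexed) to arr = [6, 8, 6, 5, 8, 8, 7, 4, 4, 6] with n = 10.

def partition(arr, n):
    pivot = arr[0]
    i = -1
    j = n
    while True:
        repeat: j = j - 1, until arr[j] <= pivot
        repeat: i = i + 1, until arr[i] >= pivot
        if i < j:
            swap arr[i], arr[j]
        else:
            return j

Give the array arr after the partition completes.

[6, 4, 4, 5, 8, 8, 7, 6, 8, 6]

pivot=6
j stops at 9 (6), i stops at 0 (6); swap ⇒ [6, 8, 6, 5, 8, 8, 7, 4, 4, 6]
j stops at 8 (4), i stops at 1 (8); swap ⇒ [6, 4, 6, 5, 8, 8, 7, 4, 8, 6]
j stops at 7 (4), i stops at 2 (6); swap ⇒ [6, 4, 4, 5, 8, 8, 7, 6, 8, 6]
j stops at 3, i stops at 4; i≥j ⇒ return 3. arr=[6, 4, 4, 5, 8, 8, 7, 6, 8, 6]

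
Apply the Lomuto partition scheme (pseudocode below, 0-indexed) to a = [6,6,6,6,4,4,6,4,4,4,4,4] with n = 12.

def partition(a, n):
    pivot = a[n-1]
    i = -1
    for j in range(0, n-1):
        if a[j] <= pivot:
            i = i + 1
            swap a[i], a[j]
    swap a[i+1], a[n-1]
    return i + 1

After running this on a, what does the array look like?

[4,4,4,4,4,4,4,6,6,6,6,6]

pivot = a[11] = 4; i = -1
j=0: a[0]=6 > 4 → no swap
j=1: a[1]=6 > 4 → no swap
j=2: a[2]=6 > 4 → no swap
j=3: a[3]=6 > 4 → no swap
j=4: a[4]=4 ≤ 4 → i=0, swap a[0],a[4] → [4,6,6,6,6,4,6,4,4,4,4,4]
j=5: a[5]=4 ≤ 4 → i=1, swap a[1],a[5] → [4,4,6,6,6,6,6,4,4,4,4,4]
j=6: a[6]=6 > 4 → no swap
j=7: a[7]=4 ≤ 4 → i=2, swap a[2],a[7] → [4,4,4,6,6,6,6,6,4,4,4,4]
j=8: a[8]=4 ≤ 4 → i=3, swap a[3],a[8] → [4,4,4,4,6,6,6,6,6,4,4,4]
j=9: a[9]=4 ≤ 4 → i=4, swap a[4],a[9] → [4,4,4,4,4,6,6,6,6,6,4,4]
j=10: a[10]=4 ≤ 4 → i=5, swap a[5],a[10] → [4,4,4,4,4,4,6,6,6,6,6,4]
final swap a[6],a[11] → [4,4,4,4,4,4,4,6,6,6,6,6]; return 6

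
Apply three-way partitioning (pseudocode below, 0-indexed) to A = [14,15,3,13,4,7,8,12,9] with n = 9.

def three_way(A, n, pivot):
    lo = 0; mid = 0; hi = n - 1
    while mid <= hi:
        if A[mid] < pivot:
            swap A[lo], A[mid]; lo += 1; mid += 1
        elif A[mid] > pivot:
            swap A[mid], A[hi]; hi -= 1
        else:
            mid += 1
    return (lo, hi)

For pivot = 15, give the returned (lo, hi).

pivot = 15; lo=0, mid=0, hi=8
A[mid]=14<15: swap A[0],A[0]; lo=1,mid=1 → [14,15,3,13,4,7,8,12,9]
A[mid]=15=15: mid=2
A[mid]=3<15: swap A[1],A[2]; lo=2,mid=3 → [14,3,15,13,4,7,8,12,9]
A[mid]=13<15: swap A[2],A[3]; lo=3,mid=4 → [14,3,13,15,4,7,8,12,9]
A[mid]=4<15: swap A[3],A[4]; lo=4,mid=5 → [14,3,13,4,15,7,8,12,9]
A[mid]=7<15: swap A[4],A[5]; lo=5,mid=6 → [14,3,13,4,7,15,8,12,9]
A[mid]=8<15: swap A[5],A[6]; lo=6,mid=7 → [14,3,13,4,7,8,15,12,9]
A[mid]=12<15: swap A[6],A[7]; lo=7,mid=8 → [14,3,13,4,7,8,12,15,9]
A[mid]=9<15: swap A[7],A[8]; lo=8,mid=9 → [14,3,13,4,7,8,12,9,15]
end: lo=8, hi=8; A = [14,3,13,4,7,8,12,9,15]

(8, 8)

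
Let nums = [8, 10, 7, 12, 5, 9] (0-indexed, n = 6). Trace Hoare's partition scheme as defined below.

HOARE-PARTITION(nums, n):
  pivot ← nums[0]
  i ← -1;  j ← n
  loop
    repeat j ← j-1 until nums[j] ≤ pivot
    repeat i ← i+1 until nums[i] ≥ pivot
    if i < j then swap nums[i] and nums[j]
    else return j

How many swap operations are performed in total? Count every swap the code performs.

2

pivot=8
j stops at 4 (5), i stops at 0 (8); swap ⇒ [5, 10, 7, 12, 8, 9]
j stops at 2 (7), i stops at 1 (10); swap ⇒ [5, 7, 10, 12, 8, 9]
j stops at 1, i stops at 2; i≥j ⇒ return 1. nums=[5, 7, 10, 12, 8, 9]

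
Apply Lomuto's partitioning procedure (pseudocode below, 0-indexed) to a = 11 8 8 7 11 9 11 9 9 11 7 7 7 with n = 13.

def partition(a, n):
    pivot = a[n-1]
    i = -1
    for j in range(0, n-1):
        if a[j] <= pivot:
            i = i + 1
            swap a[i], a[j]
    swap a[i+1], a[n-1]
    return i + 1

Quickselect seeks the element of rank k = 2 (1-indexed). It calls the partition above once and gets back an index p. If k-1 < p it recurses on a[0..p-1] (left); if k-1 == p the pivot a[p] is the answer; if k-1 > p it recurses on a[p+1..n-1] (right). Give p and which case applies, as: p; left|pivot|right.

pivot=7, i=-1
j=0: 11>7, skip
j=1: 8>7, skip
j=2: 8>7, skip
j=3: 7≤7, i=0, swap(0,3) ⇒ 7 8 8 11 11 9 11 9 9 11 7 7 7
j=4: 11>7, skip
j=5: 9>7, skip
j=6: 11>7, skip
j=7: 9>7, skip
j=8: 9>7, skip
j=9: 11>7, skip
j=10: 7≤7, i=1, swap(1,10) ⇒ 7 7 8 11 11 9 11 9 9 11 8 7 7
j=11: 7≤7, i=2, swap(2,11) ⇒ 7 7 7 11 11 9 11 9 9 11 8 8 7
swap(3,12) ⇒ 7 7 7 7 11 9 11 9 9 11 8 8 11; return 3
p = 3; k-1 = 1 < 3 ⇒ left

3; left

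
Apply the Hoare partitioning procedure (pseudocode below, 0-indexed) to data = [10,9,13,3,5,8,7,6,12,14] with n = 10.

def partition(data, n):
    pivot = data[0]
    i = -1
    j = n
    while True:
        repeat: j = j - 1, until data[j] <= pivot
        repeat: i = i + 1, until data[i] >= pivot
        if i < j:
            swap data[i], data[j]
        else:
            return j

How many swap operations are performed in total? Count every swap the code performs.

pivot = data[0] = 10; i = -1, j = 10
j→7 (data[7]=6≤10), i→0 (data[0]=10≥10); i<j, swap → [6,9,13,3,5,8,7,10,12,14]
j→6 (data[6]=7≤10), i→2 (data[2]=13≥10); i<j, swap → [6,9,7,3,5,8,13,10,12,14]
j→5, i→6; i≥j, return j=5. data = [6,9,7,3,5,8,13,10,12,14]

2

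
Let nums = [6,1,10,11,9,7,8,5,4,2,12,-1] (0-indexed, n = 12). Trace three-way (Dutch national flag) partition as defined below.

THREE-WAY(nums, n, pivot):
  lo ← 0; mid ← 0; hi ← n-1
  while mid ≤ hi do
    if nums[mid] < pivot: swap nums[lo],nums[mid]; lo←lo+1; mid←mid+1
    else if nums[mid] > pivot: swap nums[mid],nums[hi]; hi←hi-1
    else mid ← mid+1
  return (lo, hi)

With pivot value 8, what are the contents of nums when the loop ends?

lo=0 mid=0 hi=11
6<8: swap(0,0), lo=1 mid=1 ⇒ [6,1,10,11,9,7,8,5,4,2,12,-1]
1<8: swap(1,1), lo=2 mid=2 ⇒ [6,1,10,11,9,7,8,5,4,2,12,-1]
10>8: swap(2,11), hi=10 ⇒ [6,1,-1,11,9,7,8,5,4,2,12,10]
-1<8: swap(2,2), lo=3 mid=3 ⇒ [6,1,-1,11,9,7,8,5,4,2,12,10]
11>8: swap(3,10), hi=9 ⇒ [6,1,-1,12,9,7,8,5,4,2,11,10]
12>8: swap(3,9), hi=8 ⇒ [6,1,-1,2,9,7,8,5,4,12,11,10]
2<8: swap(3,3), lo=4 mid=4 ⇒ [6,1,-1,2,9,7,8,5,4,12,11,10]
9>8: swap(4,8), hi=7 ⇒ [6,1,-1,2,4,7,8,5,9,12,11,10]
4<8: swap(4,4), lo=5 mid=5 ⇒ [6,1,-1,2,4,7,8,5,9,12,11,10]
7<8: swap(5,5), lo=6 mid=6 ⇒ [6,1,-1,2,4,7,8,5,9,12,11,10]
8=8: mid=7
5<8: swap(6,7), lo=7 mid=8 ⇒ [6,1,-1,2,4,7,5,8,9,12,11,10]
done. lo=7 hi=7; nums=[6,1,-1,2,4,7,5,8,9,12,11,10]

[6,1,-1,2,4,7,5,8,9,12,11,10]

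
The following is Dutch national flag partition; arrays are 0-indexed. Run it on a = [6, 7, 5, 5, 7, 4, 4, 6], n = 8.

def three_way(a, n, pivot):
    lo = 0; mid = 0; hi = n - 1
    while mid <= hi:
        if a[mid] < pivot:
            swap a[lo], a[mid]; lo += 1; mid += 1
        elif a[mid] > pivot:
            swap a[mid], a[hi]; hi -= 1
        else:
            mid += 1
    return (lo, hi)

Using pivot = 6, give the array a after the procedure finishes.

[5, 5, 4, 4, 6, 6, 7, 7]

pivot = 6; lo=0, mid=0, hi=7
a[mid]=6=6: mid=1
a[mid]=7>6: swap a[1],a[7]; hi=6 → [6, 6, 5, 5, 7, 4, 4, 7]
a[mid]=6=6: mid=2
a[mid]=5<6: swap a[0],a[2]; lo=1,mid=3 → [5, 6, 6, 5, 7, 4, 4, 7]
a[mid]=5<6: swap a[1],a[3]; lo=2,mid=4 → [5, 5, 6, 6, 7, 4, 4, 7]
a[mid]=7>6: swap a[4],a[6]; hi=5 → [5, 5, 6, 6, 4, 4, 7, 7]
a[mid]=4<6: swap a[2],a[4]; lo=3,mid=5 → [5, 5, 4, 6, 6, 4, 7, 7]
a[mid]=4<6: swap a[3],a[5]; lo=4,mid=6 → [5, 5, 4, 4, 6, 6, 7, 7]
end: lo=4, hi=5; a = [5, 5, 4, 4, 6, 6, 7, 7]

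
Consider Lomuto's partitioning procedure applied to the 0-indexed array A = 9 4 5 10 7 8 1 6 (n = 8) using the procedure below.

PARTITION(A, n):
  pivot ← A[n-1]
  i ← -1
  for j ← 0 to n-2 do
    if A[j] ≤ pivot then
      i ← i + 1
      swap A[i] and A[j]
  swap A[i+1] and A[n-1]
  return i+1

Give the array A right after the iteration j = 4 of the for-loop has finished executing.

4 5 9 10 7 8 1 6

pivot=6, i=-1
j=0: 9>6, skip
j=1: 4≤6, i=0, swap(0,1) ⇒ 4 9 5 10 7 8 1 6
j=2: 5≤6, i=1, swap(1,2) ⇒ 4 5 9 10 7 8 1 6
j=3: 10>6, skip
j=4: 7>6, skip
(after j=4) A = 4 5 9 10 7 8 1 6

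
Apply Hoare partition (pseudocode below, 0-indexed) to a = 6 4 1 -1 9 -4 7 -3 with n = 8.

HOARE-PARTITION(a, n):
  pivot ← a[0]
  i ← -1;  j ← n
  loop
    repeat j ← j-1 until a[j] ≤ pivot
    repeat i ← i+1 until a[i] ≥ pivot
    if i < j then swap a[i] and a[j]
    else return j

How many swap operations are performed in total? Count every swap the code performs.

pivot = a[0] = 6; i = -1, j = 8
j→7 (a[7]=-3≤6), i→0 (a[0]=6≥6); i<j, swap → -3 4 1 -1 9 -4 7 6
j→5 (a[5]=-4≤6), i→4 (a[4]=9≥6); i<j, swap → -3 4 1 -1 -4 9 7 6
j→4, i→5; i≥j, return j=4. a = -3 4 1 -1 -4 9 7 6

2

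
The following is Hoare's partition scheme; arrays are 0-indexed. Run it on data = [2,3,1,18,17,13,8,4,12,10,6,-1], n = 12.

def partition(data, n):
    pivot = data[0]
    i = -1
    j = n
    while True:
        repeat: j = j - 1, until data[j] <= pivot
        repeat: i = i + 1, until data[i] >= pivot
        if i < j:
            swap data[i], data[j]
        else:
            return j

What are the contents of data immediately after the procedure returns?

pivot = data[0] = 2; i = -1, j = 12
j→11 (data[11]=-1≤2), i→0 (data[0]=2≥2); i<j, swap → [-1,3,1,18,17,13,8,4,12,10,6,2]
j→2 (data[2]=1≤2), i→1 (data[1]=3≥2); i<j, swap → [-1,1,3,18,17,13,8,4,12,10,6,2]
j→1, i→2; i≥j, return j=1. data = [-1,1,3,18,17,13,8,4,12,10,6,2]

[-1,1,3,18,17,13,8,4,12,10,6,2]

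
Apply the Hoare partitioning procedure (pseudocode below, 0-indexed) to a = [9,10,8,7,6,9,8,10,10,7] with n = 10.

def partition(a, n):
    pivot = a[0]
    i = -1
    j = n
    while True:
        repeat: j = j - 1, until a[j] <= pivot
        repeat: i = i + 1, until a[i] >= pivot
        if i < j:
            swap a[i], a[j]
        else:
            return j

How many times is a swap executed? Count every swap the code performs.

pivot=9
j stops at 9 (7), i stops at 0 (9); swap ⇒ [7,10,8,7,6,9,8,10,10,9]
j stops at 6 (8), i stops at 1 (10); swap ⇒ [7,8,8,7,6,9,10,10,10,9]
j stops at 5, i stops at 5; i≥j ⇒ return 5. a=[7,8,8,7,6,9,10,10,10,9]

2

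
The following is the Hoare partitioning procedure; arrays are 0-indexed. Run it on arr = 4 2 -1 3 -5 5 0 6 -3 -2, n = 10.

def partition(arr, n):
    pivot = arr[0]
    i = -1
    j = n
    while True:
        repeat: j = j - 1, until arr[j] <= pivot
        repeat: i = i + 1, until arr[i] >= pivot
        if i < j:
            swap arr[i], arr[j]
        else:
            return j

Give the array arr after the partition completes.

-2 2 -1 3 -5 -3 0 6 5 4

pivot = arr[0] = 4; i = -1, j = 10
j→9 (arr[9]=-2≤4), i→0 (arr[0]=4≥4); i<j, swap → -2 2 -1 3 -5 5 0 6 -3 4
j→8 (arr[8]=-3≤4), i→5 (arr[5]=5≥4); i<j, swap → -2 2 -1 3 -5 -3 0 6 5 4
j→6, i→7; i≥j, return j=6. arr = -2 2 -1 3 -5 -3 0 6 5 4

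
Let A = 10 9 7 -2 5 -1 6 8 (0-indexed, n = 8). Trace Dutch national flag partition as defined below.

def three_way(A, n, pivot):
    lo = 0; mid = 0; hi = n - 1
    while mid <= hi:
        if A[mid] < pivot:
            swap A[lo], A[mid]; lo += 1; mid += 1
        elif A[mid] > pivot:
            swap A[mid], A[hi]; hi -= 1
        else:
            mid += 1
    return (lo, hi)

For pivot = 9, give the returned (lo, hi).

lo=0 mid=0 hi=7
10>9: swap(0,7), hi=6 ⇒ 8 9 7 -2 5 -1 6 10
8<9: swap(0,0), lo=1 mid=1 ⇒ 8 9 7 -2 5 -1 6 10
9=9: mid=2
7<9: swap(1,2), lo=2 mid=3 ⇒ 8 7 9 -2 5 -1 6 10
-2<9: swap(2,3), lo=3 mid=4 ⇒ 8 7 -2 9 5 -1 6 10
5<9: swap(3,4), lo=4 mid=5 ⇒ 8 7 -2 5 9 -1 6 10
-1<9: swap(4,5), lo=5 mid=6 ⇒ 8 7 -2 5 -1 9 6 10
6<9: swap(5,6), lo=6 mid=7 ⇒ 8 7 -2 5 -1 6 9 10
done. lo=6 hi=6; A=8 7 -2 5 -1 6 9 10

(6, 6)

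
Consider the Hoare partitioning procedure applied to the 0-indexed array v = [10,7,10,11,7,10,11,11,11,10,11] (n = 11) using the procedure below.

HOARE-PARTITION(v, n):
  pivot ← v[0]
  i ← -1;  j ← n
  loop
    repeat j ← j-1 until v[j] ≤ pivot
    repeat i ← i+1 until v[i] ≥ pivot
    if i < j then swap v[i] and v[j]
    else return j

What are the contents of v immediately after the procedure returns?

pivot = v[0] = 10; i = -1, j = 11
j→9 (v[9]=10≤10), i→0 (v[0]=10≥10); i<j, swap → [10,7,10,11,7,10,11,11,11,10,11]
j→5 (v[5]=10≤10), i→2 (v[2]=10≥10); i<j, swap → [10,7,10,11,7,10,11,11,11,10,11]
j→4 (v[4]=7≤10), i→3 (v[3]=11≥10); i<j, swap → [10,7,10,7,11,10,11,11,11,10,11]
j→3, i→4; i≥j, return j=3. v = [10,7,10,7,11,10,11,11,11,10,11]

[10,7,10,7,11,10,11,11,11,10,11]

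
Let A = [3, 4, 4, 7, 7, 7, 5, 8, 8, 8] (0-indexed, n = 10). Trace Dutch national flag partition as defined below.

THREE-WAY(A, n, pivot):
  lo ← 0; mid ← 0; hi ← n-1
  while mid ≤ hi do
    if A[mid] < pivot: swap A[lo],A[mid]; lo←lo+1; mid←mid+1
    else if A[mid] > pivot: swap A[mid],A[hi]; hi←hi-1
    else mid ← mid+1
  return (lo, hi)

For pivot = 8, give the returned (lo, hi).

(7, 9)

lo=0 mid=0 hi=9
3<8: swap(0,0), lo=1 mid=1 ⇒ [3, 4, 4, 7, 7, 7, 5, 8, 8, 8]
4<8: swap(1,1), lo=2 mid=2 ⇒ [3, 4, 4, 7, 7, 7, 5, 8, 8, 8]
4<8: swap(2,2), lo=3 mid=3 ⇒ [3, 4, 4, 7, 7, 7, 5, 8, 8, 8]
7<8: swap(3,3), lo=4 mid=4 ⇒ [3, 4, 4, 7, 7, 7, 5, 8, 8, 8]
7<8: swap(4,4), lo=5 mid=5 ⇒ [3, 4, 4, 7, 7, 7, 5, 8, 8, 8]
7<8: swap(5,5), lo=6 mid=6 ⇒ [3, 4, 4, 7, 7, 7, 5, 8, 8, 8]
5<8: swap(6,6), lo=7 mid=7 ⇒ [3, 4, 4, 7, 7, 7, 5, 8, 8, 8]
8=8: mid=8
8=8: mid=9
8=8: mid=10
done. lo=7 hi=9; A=[3, 4, 4, 7, 7, 7, 5, 8, 8, 8]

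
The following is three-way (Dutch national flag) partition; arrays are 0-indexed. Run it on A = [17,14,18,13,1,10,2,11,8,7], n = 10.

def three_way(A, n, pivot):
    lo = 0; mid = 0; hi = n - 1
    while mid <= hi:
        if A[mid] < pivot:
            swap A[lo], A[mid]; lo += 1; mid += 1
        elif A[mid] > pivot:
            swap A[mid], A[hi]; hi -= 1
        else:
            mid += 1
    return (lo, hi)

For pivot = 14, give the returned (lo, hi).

pivot = 14; lo=0, mid=0, hi=9
A[mid]=17>14: swap A[0],A[9]; hi=8 → [7,14,18,13,1,10,2,11,8,17]
A[mid]=7<14: swap A[0],A[0]; lo=1,mid=1 → [7,14,18,13,1,10,2,11,8,17]
A[mid]=14=14: mid=2
A[mid]=18>14: swap A[2],A[8]; hi=7 → [7,14,8,13,1,10,2,11,18,17]
A[mid]=8<14: swap A[1],A[2]; lo=2,mid=3 → [7,8,14,13,1,10,2,11,18,17]
A[mid]=13<14: swap A[2],A[3]; lo=3,mid=4 → [7,8,13,14,1,10,2,11,18,17]
A[mid]=1<14: swap A[3],A[4]; lo=4,mid=5 → [7,8,13,1,14,10,2,11,18,17]
A[mid]=10<14: swap A[4],A[5]; lo=5,mid=6 → [7,8,13,1,10,14,2,11,18,17]
A[mid]=2<14: swap A[5],A[6]; lo=6,mid=7 → [7,8,13,1,10,2,14,11,18,17]
A[mid]=11<14: swap A[6],A[7]; lo=7,mid=8 → [7,8,13,1,10,2,11,14,18,17]
end: lo=7, hi=7; A = [7,8,13,1,10,2,11,14,18,17]

(7, 7)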